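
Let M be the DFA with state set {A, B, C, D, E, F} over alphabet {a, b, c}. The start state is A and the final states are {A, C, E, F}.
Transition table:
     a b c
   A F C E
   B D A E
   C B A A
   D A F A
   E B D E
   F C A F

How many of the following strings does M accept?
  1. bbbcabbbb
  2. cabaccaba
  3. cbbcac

3

bbbcabbbb: accepted
cabaccaba: accepted
cbbcac: accepted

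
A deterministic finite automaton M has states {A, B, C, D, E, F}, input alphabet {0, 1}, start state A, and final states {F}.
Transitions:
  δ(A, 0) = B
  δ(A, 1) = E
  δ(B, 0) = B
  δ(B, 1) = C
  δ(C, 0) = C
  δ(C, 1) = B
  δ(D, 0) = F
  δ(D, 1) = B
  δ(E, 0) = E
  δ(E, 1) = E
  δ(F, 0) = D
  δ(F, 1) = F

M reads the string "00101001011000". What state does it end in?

A --0--> B
B --0--> B
B --1--> C
C --0--> C
C --1--> B
B --0--> B
B --0--> B
B --1--> C
C --0--> C
C --1--> B
B --1--> C
C --0--> C
C --0--> C
C --0--> C

C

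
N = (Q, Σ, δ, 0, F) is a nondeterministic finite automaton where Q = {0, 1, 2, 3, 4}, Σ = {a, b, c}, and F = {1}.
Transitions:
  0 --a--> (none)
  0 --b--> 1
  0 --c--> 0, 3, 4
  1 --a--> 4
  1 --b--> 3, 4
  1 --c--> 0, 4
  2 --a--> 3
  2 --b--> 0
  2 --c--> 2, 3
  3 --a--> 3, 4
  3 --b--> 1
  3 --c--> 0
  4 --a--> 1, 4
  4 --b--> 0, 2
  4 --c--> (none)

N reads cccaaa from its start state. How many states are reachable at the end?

Start: {0}
read c: {0, 3, 4}
read c: {0, 3, 4}
read c: {0, 3, 4}
read a: {1, 3, 4}
read a: {1, 3, 4}
read a: {1, 3, 4}
Final reachable set {1, 3, 4} has 3 states.

3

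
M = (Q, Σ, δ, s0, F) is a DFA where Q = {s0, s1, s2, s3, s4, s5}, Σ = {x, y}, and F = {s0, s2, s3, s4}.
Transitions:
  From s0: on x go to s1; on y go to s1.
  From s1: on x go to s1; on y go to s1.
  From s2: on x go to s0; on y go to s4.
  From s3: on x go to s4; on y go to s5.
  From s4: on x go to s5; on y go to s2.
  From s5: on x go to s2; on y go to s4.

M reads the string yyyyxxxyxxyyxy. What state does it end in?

s0 --y--> s1
s1 --y--> s1
s1 --y--> s1
s1 --y--> s1
s1 --x--> s1
s1 --x--> s1
s1 --x--> s1
s1 --y--> s1
s1 --x--> s1
s1 --x--> s1
s1 --y--> s1
s1 --y--> s1
s1 --x--> s1
s1 --y--> s1

s1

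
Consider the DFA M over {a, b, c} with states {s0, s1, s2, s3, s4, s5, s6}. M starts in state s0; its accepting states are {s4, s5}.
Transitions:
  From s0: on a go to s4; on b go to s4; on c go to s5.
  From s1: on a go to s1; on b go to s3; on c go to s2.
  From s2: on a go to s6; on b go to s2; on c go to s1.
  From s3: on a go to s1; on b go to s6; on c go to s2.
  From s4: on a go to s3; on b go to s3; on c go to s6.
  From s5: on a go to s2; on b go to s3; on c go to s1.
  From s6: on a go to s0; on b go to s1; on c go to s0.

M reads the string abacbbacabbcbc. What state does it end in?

s0 --a--> s4
s4 --b--> s3
s3 --a--> s1
s1 --c--> s2
s2 --b--> s2
s2 --b--> s2
s2 --a--> s6
s6 --c--> s0
s0 --a--> s4
s4 --b--> s3
s3 --b--> s6
s6 --c--> s0
s0 --b--> s4
s4 --c--> s6

s6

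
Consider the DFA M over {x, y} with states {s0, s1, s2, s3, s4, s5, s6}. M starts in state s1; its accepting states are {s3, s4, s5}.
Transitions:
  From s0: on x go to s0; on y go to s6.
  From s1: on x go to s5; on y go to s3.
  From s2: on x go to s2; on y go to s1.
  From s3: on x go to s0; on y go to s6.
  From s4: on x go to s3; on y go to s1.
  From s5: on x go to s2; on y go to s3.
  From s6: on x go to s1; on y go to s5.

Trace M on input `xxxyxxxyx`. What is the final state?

s5

s1 --x--> s5
s5 --x--> s2
s2 --x--> s2
s2 --y--> s1
s1 --x--> s5
s5 --x--> s2
s2 --x--> s2
s2 --y--> s1
s1 --x--> s5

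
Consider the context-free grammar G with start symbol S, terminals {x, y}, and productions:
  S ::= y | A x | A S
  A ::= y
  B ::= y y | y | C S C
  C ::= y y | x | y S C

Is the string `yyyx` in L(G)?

yes

S ⇒ AS ⇒ yS ⇒ yAS ⇒ yyS ⇒ yyAx ⇒ yyyx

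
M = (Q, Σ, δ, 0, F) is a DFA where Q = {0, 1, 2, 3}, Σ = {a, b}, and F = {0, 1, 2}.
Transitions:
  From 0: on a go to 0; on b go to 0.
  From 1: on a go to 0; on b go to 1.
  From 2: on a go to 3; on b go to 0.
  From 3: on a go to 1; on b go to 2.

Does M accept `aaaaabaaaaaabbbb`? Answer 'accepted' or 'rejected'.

accepted

0 --a--> 0
0 --a--> 0
0 --a--> 0
0 --a--> 0
0 --a--> 0
0 --b--> 0
0 --a--> 0
0 --a--> 0
0 --a--> 0
0 --a--> 0
0 --a--> 0
0 --a--> 0
0 --b--> 0
0 --b--> 0
0 --b--> 0
0 --b--> 0
End in state 0, which is an accepting state.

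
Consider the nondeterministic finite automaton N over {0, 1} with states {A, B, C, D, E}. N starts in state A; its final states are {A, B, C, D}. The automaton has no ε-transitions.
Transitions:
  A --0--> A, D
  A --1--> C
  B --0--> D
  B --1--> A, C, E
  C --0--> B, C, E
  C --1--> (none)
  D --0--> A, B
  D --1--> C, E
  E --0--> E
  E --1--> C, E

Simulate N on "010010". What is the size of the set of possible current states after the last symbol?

5

Start: {A}
read 0: {A, D}
read 1: {C, E}
read 0: {B, C, E}
read 0: {B, C, D, E}
read 1: {A, C, E}
read 0: {A, B, C, D, E}
Final reachable set {A, B, C, D, E} has 5 states.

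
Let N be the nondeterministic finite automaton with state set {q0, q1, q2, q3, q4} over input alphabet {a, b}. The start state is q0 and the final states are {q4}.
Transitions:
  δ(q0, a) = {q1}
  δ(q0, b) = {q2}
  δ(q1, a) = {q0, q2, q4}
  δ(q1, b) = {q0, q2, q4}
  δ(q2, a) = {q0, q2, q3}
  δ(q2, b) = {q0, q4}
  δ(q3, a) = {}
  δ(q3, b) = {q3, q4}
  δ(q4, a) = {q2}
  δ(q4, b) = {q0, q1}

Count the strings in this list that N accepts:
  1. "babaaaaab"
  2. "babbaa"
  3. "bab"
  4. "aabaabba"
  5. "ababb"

"babaaaaab": accepted
"babbaa": accepted
"bab": accepted
"aabaabba": accepted
"ababb": accepted

5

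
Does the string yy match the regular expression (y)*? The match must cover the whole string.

yes

Split into 2 pieces y · y; each matches y.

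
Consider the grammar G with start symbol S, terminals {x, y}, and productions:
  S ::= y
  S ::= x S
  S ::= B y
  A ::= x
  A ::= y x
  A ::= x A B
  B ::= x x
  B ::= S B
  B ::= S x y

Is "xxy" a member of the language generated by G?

yes

S ⇒ By ⇒ xxy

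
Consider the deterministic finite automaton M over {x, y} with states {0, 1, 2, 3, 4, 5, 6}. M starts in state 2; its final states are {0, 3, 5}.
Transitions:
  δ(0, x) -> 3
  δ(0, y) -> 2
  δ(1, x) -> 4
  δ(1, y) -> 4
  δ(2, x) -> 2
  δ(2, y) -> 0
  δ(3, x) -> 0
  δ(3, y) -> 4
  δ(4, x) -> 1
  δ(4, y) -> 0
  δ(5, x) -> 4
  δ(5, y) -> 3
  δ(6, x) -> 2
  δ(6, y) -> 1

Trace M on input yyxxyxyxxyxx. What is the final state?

2 --y--> 0
0 --y--> 2
2 --x--> 2
2 --x--> 2
2 --y--> 0
0 --x--> 3
3 --y--> 4
4 --x--> 1
1 --x--> 4
4 --y--> 0
0 --x--> 3
3 --x--> 0

0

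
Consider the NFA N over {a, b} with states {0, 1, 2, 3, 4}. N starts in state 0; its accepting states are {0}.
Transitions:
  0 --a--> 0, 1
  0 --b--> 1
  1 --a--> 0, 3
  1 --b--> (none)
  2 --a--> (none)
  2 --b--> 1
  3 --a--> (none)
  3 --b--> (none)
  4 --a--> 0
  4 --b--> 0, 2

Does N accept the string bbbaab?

rejected

Start: {0}
read b: {1}
read b: {}
The reachable set is empty and stays empty for the remaining 4 symbols.
Reachable ∩ accepting = {} — empty.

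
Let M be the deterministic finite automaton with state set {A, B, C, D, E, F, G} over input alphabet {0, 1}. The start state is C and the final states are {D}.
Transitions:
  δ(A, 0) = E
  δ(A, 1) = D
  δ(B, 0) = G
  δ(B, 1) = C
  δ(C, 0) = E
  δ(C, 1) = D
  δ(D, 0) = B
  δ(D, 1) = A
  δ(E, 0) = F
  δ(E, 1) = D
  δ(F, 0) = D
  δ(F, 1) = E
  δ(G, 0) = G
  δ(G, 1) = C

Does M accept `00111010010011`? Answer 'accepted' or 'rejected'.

C --0--> E
E --0--> F
F --1--> E
E --1--> D
D --1--> A
A --0--> E
E --1--> D
D --0--> B
B --0--> G
G --1--> C
C --0--> E
E --0--> F
F --1--> E
E --1--> D
End in state D, which is an accepting state.

accepted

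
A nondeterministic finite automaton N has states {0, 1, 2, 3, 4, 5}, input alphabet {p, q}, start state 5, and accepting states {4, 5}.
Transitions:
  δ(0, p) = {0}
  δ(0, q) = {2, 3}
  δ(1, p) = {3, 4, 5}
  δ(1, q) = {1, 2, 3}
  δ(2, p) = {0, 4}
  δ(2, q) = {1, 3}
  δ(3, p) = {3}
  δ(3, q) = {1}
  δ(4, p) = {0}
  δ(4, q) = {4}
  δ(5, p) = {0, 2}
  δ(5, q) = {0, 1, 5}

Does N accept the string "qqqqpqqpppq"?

Start: {5}
read q: {0, 1, 5}
read q: {0, 1, 2, 3, 5}
read q: {0, 1, 2, 3, 5}
read q: {0, 1, 2, 3, 5}
read p: {0, 2, 3, 4, 5}
read q: {0, 1, 2, 3, 4, 5}
read q: {0, 1, 2, 3, 4, 5}
read p: {0, 2, 3, 4, 5}
read p: {0, 2, 3, 4}
read p: {0, 3, 4}
read q: {1, 2, 3, 4}
Reachable ∩ accepting = {4} — nonempty.

accepted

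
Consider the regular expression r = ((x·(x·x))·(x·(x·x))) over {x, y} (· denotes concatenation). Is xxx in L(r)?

no

No split of xxx into u·v has (x·(x·x)) matching u and (x·(x·x)) matching v.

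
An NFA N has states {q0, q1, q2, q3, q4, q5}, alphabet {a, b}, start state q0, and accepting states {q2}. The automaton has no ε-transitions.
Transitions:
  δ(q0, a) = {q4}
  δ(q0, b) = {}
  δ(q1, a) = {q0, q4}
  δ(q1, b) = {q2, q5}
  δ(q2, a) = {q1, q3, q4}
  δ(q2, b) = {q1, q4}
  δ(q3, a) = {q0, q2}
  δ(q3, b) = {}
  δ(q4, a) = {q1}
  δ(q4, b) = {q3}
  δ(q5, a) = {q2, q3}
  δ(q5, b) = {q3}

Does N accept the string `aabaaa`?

accepted

Start: {q0}
read a: {q4}
read a: {q1}
read b: {q2, q5}
read a: {q1, q2, q3, q4}
read a: {q0, q1, q2, q3, q4}
read a: {q0, q1, q2, q3, q4}
Reachable ∩ accepting = {q2} — nonempty.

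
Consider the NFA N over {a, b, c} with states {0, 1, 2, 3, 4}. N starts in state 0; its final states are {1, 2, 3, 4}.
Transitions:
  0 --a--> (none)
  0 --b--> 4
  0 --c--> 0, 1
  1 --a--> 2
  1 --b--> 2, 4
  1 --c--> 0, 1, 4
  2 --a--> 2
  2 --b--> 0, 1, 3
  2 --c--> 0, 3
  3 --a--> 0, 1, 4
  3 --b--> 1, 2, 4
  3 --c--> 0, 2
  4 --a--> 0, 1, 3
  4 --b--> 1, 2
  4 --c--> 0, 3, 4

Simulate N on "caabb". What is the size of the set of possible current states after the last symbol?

Start: {0}
read c: {0, 1}
read a: {2}
read a: {2}
read b: {0, 1, 3}
read b: {1, 2, 4}
Final reachable set {1, 2, 4} has 3 states.

3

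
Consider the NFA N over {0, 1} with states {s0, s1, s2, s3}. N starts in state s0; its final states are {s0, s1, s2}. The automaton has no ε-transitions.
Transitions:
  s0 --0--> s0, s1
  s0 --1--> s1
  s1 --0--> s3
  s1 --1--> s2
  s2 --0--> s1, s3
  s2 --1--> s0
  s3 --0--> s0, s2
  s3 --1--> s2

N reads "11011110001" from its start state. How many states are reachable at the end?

3

Start: {s0}
read 1: {s1}
read 1: {s2}
read 0: {s1, s3}
read 1: {s2}
read 1: {s0}
read 1: {s1}
read 1: {s2}
read 0: {s1, s3}
read 0: {s0, s2, s3}
read 0: {s0, s1, s2, s3}
read 1: {s0, s1, s2}
Final reachable set {s0, s1, s2} has 3 states.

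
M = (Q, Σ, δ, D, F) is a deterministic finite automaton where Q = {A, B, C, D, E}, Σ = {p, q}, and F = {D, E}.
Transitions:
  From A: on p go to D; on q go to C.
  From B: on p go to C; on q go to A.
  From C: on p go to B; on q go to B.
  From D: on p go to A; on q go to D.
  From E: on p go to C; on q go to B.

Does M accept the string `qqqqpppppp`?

D --q--> D
D --q--> D
D --q--> D
D --q--> D
D --p--> A
A --p--> D
D --p--> A
A --p--> D
D --p--> A
A --p--> D
End in state D, which is an accepting state.

accepted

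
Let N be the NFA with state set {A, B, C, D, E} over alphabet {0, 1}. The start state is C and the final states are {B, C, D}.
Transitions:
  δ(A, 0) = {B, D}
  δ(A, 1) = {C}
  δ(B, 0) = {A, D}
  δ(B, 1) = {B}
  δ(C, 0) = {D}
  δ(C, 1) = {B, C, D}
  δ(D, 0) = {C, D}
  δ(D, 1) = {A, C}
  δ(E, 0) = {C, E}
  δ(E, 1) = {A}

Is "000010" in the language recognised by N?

Start: {C}
read 0: {D}
read 0: {C, D}
read 0: {C, D}
read 0: {C, D}
read 1: {A, B, C, D}
read 0: {A, B, C, D}
Reachable ∩ accepting = {B, C, D} — nonempty.

accepted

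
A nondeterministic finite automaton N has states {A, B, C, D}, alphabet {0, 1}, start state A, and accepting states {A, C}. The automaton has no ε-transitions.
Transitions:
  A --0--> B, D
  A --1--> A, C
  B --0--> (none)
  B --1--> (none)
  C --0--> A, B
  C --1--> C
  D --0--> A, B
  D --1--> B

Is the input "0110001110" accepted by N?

Start: {A}
read 0: {B, D}
read 1: {B}
read 1: {}
The reachable set is empty and stays empty for the remaining 7 symbols.
Reachable ∩ accepting = {} — empty.

rejected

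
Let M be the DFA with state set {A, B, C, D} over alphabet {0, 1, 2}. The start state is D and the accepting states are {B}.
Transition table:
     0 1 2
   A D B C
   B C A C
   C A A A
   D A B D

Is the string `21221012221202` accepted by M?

D --2--> D
D --1--> B
B --2--> C
C --2--> A
A --1--> B
B --0--> C
C --1--> A
A --2--> C
C --2--> A
A --2--> C
C --1--> A
A --2--> C
C --0--> A
A --2--> C
End in state C, which is not an accepting state.

rejected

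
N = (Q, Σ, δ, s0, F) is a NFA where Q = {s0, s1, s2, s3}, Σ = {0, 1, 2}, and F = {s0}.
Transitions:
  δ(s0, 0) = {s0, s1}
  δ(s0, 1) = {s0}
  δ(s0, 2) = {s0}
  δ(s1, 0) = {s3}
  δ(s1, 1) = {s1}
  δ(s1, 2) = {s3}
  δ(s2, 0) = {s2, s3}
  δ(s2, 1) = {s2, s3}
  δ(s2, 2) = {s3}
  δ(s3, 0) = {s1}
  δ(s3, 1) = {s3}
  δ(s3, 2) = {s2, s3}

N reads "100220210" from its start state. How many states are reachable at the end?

Start: {s0}
read 1: {s0}
read 0: {s0, s1}
read 0: {s0, s1, s3}
read 2: {s0, s2, s3}
read 2: {s0, s2, s3}
read 0: {s0, s1, s2, s3}
read 2: {s0, s2, s3}
read 1: {s0, s2, s3}
read 0: {s0, s1, s2, s3}
Final reachable set {s0, s1, s2, s3} has 4 states.

4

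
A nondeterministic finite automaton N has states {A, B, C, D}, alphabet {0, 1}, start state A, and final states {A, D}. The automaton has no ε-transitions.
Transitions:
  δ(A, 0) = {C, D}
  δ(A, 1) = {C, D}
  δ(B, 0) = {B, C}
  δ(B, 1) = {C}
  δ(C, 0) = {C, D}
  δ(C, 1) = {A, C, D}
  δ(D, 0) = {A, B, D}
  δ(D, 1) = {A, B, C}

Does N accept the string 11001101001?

accepted

Start: {A}
read 1: {C, D}
read 1: {A, B, C, D}
read 0: {A, B, C, D}
read 0: {A, B, C, D}
read 1: {A, B, C, D}
read 1: {A, B, C, D}
read 0: {A, B, C, D}
read 1: {A, B, C, D}
read 0: {A, B, C, D}
read 0: {A, B, C, D}
read 1: {A, B, C, D}
Reachable ∩ accepting = {A, D} — nonempty.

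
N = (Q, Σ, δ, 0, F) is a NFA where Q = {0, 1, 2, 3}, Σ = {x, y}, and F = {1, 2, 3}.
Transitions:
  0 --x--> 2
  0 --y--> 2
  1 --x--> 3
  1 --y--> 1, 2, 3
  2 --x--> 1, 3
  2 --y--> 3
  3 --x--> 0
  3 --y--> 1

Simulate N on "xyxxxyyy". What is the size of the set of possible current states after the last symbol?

3

Start: {0}
read x: {2}
read y: {3}
read x: {0}
read x: {2}
read x: {1, 3}
read y: {1, 2, 3}
read y: {1, 2, 3}
read y: {1, 2, 3}
Final reachable set {1, 2, 3} has 3 states.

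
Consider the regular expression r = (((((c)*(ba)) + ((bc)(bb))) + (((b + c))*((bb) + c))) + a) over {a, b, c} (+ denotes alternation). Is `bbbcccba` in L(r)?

Neither ((((c)*(ba))+((bc)(bb)))+(((b+c))*((bb)+c))) nor a matches bbbcccba.

no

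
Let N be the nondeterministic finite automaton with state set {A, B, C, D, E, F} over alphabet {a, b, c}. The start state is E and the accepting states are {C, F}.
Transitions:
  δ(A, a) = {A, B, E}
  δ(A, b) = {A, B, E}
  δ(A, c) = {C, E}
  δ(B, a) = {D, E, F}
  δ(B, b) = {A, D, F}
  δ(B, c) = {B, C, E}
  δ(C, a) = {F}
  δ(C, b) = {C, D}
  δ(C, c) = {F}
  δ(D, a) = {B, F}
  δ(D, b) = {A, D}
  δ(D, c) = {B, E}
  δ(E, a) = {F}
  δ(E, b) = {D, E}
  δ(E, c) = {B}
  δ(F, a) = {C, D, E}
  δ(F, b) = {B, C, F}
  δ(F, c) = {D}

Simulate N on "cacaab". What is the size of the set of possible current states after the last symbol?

Start: {E}
read c: {B}
read a: {D, E, F}
read c: {B, D, E}
read a: {B, D, E, F}
read a: {B, C, D, E, F}
read b: {A, B, C, D, E, F}
Final reachable set {A, B, C, D, E, F} has 6 states.

6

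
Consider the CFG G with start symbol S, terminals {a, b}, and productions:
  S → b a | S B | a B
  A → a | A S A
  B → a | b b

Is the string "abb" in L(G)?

yes

S ⇒ aB ⇒ abb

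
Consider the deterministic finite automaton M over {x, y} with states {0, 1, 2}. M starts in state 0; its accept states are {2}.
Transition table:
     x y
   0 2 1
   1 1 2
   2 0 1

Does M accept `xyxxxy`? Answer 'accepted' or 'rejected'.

0 --x--> 2
2 --y--> 1
1 --x--> 1
1 --x--> 1
1 --x--> 1
1 --y--> 2
End in state 2, which is an accepting state.

accepted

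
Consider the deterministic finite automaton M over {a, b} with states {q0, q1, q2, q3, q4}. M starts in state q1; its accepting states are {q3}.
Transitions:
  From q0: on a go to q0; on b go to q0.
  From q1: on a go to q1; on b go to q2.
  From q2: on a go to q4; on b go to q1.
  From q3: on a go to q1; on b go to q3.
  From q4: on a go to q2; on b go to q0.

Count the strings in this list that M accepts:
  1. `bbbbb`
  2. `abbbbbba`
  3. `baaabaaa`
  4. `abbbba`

0

`bbbbb`: rejected
`abbbbbba`: rejected
`baaabaaa`: rejected
`abbbba`: rejected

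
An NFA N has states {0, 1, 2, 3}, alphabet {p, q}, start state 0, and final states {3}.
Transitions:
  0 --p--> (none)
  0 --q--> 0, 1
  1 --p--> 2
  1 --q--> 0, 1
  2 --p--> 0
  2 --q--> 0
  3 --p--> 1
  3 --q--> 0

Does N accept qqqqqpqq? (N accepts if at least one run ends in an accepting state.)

Start: {0}
read q: {0, 1}
read q: {0, 1}
read q: {0, 1}
read q: {0, 1}
read q: {0, 1}
read p: {2}
read q: {0}
read q: {0, 1}
Reachable ∩ accepting = {} — empty.

rejected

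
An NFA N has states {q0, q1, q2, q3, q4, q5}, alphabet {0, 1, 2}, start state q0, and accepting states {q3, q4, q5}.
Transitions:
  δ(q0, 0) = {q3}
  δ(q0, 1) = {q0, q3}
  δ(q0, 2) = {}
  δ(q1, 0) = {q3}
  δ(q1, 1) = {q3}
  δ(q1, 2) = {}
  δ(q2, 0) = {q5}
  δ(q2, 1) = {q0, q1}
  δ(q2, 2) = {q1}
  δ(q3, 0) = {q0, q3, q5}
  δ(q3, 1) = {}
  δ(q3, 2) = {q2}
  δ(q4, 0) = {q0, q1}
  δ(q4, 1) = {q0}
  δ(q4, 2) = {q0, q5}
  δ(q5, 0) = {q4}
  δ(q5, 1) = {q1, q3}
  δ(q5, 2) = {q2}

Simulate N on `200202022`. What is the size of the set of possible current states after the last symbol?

Start: {q0}
read 2: {}
The reachable set is empty and stays empty for the remaining 8 symbols.
Final reachable set {} has 0 states.

0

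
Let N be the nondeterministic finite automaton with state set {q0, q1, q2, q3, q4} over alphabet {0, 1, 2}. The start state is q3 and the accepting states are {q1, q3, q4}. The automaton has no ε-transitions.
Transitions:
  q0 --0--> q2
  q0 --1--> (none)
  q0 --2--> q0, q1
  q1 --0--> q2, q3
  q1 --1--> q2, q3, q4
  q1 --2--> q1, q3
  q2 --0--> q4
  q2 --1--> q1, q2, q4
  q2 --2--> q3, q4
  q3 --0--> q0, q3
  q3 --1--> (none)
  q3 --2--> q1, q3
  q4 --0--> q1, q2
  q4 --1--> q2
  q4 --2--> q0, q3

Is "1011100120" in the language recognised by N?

rejected

Start: {q3}
read 1: {}
The reachable set is empty and stays empty for the remaining 9 symbols.
Reachable ∩ accepting = {} — empty.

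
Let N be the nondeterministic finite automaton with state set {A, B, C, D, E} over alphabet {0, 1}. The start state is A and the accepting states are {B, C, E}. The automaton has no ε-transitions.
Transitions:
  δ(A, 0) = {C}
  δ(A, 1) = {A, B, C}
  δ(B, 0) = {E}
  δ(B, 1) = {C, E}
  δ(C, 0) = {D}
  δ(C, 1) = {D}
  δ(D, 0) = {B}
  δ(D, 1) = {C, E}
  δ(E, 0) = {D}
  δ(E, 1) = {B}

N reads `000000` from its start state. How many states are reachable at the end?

1

Start: {A}
read 0: {C}
read 0: {D}
read 0: {B}
read 0: {E}
read 0: {D}
read 0: {B}
Final reachable set {B} has 1 state.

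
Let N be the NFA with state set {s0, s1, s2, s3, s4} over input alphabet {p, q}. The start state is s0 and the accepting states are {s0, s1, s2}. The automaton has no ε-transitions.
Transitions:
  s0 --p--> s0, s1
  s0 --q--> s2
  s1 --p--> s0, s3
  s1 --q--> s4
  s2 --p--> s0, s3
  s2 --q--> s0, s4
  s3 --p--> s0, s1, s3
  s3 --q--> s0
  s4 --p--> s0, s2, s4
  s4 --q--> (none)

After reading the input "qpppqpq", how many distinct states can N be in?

Start: {s0}
read q: {s2}
read p: {s0, s3}
read p: {s0, s1, s3}
read p: {s0, s1, s3}
read q: {s0, s2, s4}
read p: {s0, s1, s2, s3, s4}
read q: {s0, s2, s4}
Final reachable set {s0, s2, s4} has 3 states.

3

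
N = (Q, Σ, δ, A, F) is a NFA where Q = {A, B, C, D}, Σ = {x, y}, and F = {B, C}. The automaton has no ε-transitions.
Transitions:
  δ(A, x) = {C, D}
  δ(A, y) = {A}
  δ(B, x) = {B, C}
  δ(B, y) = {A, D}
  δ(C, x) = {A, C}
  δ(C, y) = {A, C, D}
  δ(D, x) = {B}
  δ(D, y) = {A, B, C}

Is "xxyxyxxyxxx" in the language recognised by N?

Start: {A}
read x: {C, D}
read x: {A, B, C}
read y: {A, C, D}
read x: {A, B, C, D}
read y: {A, B, C, D}
read x: {A, B, C, D}
read x: {A, B, C, D}
read y: {A, B, C, D}
read x: {A, B, C, D}
read x: {A, B, C, D}
read x: {A, B, C, D}
Reachable ∩ accepting = {B, C} — nonempty.

accepted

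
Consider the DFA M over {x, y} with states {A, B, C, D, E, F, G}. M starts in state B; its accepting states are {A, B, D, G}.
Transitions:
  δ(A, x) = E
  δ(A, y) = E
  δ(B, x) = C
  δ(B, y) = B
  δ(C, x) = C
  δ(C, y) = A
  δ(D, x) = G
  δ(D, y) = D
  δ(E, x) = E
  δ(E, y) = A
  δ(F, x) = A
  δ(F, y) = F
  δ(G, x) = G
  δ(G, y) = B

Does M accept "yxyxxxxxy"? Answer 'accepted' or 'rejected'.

B --y--> B
B --x--> C
C --y--> A
A --x--> E
E --x--> E
E --x--> E
E --x--> E
E --x--> E
E --y--> A
End in state A, which is an accepting state.

accepted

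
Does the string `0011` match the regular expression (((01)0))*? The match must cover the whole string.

no

0011 cannot be split into zero or more pieces each matching ((01)0).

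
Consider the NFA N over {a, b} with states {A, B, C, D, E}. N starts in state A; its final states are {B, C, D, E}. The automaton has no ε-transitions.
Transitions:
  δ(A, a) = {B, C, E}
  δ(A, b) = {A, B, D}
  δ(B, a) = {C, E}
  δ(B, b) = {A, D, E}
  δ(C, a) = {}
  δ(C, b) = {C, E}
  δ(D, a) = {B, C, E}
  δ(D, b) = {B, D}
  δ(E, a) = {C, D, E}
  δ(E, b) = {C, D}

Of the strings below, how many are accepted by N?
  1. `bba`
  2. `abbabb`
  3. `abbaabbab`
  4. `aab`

4

`bba`: accepted
`abbabb`: accepted
`abbaabbab`: accepted
`aab`: accepted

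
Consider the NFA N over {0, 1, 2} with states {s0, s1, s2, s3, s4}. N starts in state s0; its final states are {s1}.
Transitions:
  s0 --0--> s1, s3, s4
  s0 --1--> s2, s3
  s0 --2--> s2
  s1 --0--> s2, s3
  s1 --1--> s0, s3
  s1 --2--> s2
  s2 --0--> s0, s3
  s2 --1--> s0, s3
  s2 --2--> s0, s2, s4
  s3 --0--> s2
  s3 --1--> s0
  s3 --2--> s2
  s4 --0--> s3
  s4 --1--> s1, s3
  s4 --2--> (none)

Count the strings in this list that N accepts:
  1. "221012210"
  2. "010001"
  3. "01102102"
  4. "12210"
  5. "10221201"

"221012210": accepted
"010001": accepted
"01102102": rejected
"12210": accepted
"10221201": accepted

4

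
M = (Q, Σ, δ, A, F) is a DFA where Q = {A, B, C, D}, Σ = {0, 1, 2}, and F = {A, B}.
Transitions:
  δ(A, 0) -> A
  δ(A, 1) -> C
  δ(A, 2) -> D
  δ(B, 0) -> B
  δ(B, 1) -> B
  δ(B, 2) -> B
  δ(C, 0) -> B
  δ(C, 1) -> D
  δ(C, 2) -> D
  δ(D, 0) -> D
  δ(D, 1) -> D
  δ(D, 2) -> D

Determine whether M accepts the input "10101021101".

accepted

A --1--> C
C --0--> B
B --1--> B
B --0--> B
B --1--> B
B --0--> B
B --2--> B
B --1--> B
B --1--> B
B --0--> B
B --1--> B
End in state B, which is an accepting state.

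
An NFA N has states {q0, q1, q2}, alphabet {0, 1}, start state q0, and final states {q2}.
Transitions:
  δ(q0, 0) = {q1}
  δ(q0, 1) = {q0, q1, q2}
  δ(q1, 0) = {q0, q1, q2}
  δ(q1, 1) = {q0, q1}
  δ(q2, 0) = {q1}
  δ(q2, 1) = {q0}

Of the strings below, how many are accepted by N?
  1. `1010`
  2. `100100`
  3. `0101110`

3

`1010`: accepted
`100100`: accepted
`0101110`: accepted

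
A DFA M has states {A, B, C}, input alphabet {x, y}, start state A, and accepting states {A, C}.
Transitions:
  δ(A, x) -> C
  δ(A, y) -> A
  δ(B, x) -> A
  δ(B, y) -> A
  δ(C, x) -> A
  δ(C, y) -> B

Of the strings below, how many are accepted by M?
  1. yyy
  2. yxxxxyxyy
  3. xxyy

3

yyy: accepted
yxxxxyxyy: accepted
xxyy: accepted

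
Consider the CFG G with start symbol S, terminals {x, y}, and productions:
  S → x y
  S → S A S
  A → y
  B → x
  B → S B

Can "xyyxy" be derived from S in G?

yes

S ⇒ SAS ⇒ xyAS ⇒ xyyS ⇒ xyyxy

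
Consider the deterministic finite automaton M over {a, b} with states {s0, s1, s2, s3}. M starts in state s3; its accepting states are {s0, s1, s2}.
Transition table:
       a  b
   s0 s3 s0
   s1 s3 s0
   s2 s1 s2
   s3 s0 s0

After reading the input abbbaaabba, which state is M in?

s3

s3 --a--> s0
s0 --b--> s0
s0 --b--> s0
s0 --b--> s0
s0 --a--> s3
s3 --a--> s0
s0 --a--> s3
s3 --b--> s0
s0 --b--> s0
s0 --a--> s3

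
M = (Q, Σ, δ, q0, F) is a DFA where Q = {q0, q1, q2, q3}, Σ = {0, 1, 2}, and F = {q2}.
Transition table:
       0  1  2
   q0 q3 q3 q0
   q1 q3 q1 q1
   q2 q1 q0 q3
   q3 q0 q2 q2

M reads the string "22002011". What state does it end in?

q0 --2--> q0
q0 --2--> q0
q0 --0--> q3
q3 --0--> q0
q0 --2--> q0
q0 --0--> q3
q3 --1--> q2
q2 --1--> q0

q0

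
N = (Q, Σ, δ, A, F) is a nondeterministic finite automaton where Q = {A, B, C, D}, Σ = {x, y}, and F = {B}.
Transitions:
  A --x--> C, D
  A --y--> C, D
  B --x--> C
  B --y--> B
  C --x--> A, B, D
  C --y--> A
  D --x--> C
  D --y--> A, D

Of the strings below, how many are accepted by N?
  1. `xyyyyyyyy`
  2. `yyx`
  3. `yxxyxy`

1

`xyyyyyyyy`: rejected
`yyx`: rejected
`yxxyxy`: accepted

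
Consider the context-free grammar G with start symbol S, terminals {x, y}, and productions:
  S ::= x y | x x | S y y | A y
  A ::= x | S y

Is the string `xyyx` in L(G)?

no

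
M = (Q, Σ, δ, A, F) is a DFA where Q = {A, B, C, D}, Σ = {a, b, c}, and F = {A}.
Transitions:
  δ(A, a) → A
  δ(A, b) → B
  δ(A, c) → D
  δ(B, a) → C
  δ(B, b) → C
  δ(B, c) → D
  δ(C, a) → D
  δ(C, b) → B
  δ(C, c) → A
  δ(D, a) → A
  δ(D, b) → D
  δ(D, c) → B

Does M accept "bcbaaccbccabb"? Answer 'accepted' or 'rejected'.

A --b--> B
B --c--> D
D --b--> D
D --a--> A
A --a--> A
A --c--> D
D --c--> B
B --b--> C
C --c--> A
A --c--> D
D --a--> A
A --b--> B
B --b--> C
End in state C, which is not an accepting state.

rejected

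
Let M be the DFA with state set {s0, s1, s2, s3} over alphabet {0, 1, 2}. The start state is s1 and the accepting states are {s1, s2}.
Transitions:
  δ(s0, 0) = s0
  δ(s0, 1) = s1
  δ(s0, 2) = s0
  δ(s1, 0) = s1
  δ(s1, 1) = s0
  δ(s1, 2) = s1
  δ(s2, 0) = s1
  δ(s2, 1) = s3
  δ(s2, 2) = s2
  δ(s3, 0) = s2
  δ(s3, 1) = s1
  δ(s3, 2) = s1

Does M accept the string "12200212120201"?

accepted

s1 --1--> s0
s0 --2--> s0
s0 --2--> s0
s0 --0--> s0
s0 --0--> s0
s0 --2--> s0
s0 --1--> s1
s1 --2--> s1
s1 --1--> s0
s0 --2--> s0
s0 --0--> s0
s0 --2--> s0
s0 --0--> s0
s0 --1--> s1
End in state s1, which is an accepting state.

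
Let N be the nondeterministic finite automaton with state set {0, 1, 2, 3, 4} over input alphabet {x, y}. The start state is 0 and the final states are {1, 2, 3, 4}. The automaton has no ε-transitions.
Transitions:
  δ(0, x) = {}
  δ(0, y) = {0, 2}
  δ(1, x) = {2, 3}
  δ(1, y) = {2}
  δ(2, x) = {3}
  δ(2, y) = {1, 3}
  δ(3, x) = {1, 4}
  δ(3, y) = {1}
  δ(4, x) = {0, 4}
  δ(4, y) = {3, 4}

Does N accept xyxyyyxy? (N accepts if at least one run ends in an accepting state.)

rejected

Start: {0}
read x: {}
The reachable set is empty and stays empty for the remaining 7 symbols.
Reachable ∩ accepting = {} — empty.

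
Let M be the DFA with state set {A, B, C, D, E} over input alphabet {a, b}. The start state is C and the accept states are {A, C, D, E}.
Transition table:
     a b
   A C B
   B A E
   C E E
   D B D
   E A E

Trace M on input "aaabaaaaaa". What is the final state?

E

C --a--> E
E --a--> A
A --a--> C
C --b--> E
E --a--> A
A --a--> C
C --a--> E
E --a--> A
A --a--> C
C --a--> E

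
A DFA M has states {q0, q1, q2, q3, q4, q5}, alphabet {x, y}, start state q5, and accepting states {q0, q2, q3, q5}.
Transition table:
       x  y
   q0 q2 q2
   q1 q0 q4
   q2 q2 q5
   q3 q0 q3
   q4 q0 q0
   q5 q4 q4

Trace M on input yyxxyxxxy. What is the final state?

q5 --y--> q4
q4 --y--> q0
q0 --x--> q2
q2 --x--> q2
q2 --y--> q5
q5 --x--> q4
q4 --x--> q0
q0 --x--> q2
q2 --y--> q5

q5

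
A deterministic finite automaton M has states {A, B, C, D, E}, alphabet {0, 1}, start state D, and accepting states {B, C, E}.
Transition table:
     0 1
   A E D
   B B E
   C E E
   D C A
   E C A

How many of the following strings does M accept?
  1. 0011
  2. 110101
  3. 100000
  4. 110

3

0011: rejected
110101: accepted
100000: accepted
110: accepted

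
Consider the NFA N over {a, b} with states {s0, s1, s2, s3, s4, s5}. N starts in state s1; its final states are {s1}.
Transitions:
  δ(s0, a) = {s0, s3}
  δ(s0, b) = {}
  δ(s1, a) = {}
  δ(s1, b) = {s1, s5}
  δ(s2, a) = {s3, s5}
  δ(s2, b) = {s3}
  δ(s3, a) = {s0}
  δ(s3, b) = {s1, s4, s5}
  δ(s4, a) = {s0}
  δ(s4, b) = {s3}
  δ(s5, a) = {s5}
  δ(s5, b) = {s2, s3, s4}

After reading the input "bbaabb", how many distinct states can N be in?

Start: {s1}
read b: {s1, s5}
read b: {s1, s2, s3, s4, s5}
read a: {s0, s3, s5}
read a: {s0, s3, s5}
read b: {s1, s2, s3, s4, s5}
read b: {s1, s2, s3, s4, s5}
Final reachable set {s1, s2, s3, s4, s5} has 5 states.

5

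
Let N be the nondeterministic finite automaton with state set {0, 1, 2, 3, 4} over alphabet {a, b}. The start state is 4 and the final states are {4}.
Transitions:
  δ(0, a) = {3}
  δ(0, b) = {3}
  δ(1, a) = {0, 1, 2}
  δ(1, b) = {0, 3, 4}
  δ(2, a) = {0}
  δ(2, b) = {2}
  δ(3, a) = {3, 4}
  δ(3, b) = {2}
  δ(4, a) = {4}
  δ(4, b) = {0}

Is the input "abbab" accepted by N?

Start: {4}
read a: {4}
read b: {0}
read b: {3}
read a: {3, 4}
read b: {0, 2}
Reachable ∩ accepting = {} — empty.

rejected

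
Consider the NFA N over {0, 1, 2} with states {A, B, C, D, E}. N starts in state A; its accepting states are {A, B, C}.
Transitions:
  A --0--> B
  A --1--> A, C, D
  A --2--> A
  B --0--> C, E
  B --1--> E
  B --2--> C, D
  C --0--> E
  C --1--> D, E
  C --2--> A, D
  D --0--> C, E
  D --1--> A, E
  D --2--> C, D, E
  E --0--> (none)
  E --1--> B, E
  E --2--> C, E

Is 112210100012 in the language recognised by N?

rejected

Start: {A}
read 1: {A, C, D}
read 1: {A, C, D, E}
read 2: {A, C, D, E}
read 2: {A, C, D, E}
read 1: {A, B, C, D, E}
read 0: {B, C, E}
read 1: {B, D, E}
read 0: {C, E}
read 0: {E}
read 0: {}
The reachable set is empty and stays empty for the remaining 2 symbols.
Reachable ∩ accepting = {} — empty.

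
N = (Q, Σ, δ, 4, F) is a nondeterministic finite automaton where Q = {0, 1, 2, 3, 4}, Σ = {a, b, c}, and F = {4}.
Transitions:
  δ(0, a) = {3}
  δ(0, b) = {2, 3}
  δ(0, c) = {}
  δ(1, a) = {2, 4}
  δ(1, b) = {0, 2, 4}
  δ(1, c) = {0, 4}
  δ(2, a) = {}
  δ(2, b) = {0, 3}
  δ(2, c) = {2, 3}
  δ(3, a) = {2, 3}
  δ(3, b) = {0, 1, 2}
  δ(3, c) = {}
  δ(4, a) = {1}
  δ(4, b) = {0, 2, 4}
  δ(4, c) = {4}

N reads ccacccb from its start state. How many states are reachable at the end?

Start: {4}
read c: {4}
read c: {4}
read a: {1}
read c: {0, 4}
read c: {4}
read c: {4}
read b: {0, 2, 4}
Final reachable set {0, 2, 4} has 3 states.

3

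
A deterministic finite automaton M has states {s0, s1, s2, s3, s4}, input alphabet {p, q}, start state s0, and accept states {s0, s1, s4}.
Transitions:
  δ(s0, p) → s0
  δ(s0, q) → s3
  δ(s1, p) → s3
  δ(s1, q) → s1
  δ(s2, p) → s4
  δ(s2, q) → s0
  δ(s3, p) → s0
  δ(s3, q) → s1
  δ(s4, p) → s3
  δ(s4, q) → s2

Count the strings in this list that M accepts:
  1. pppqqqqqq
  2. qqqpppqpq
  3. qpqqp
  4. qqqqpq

pppqqqqqq: accepted
qqqpppqpq: rejected
qpqqp: rejected
qqqqpq: accepted

2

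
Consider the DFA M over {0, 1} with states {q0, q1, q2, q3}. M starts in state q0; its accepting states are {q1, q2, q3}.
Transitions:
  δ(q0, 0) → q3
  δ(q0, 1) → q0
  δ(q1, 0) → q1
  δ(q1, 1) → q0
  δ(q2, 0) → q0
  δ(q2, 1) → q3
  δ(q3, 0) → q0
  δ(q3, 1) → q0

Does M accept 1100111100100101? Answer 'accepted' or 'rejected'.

q0 --1--> q0
q0 --1--> q0
q0 --0--> q3
q3 --0--> q0
q0 --1--> q0
q0 --1--> q0
q0 --1--> q0
q0 --1--> q0
q0 --0--> q3
q3 --0--> q0
q0 --1--> q0
q0 --0--> q3
q3 --0--> q0
q0 --1--> q0
q0 --0--> q3
q3 --1--> q0
End in state q0, which is not an accepting state.

rejected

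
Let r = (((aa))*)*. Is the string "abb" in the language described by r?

no

abb cannot be split into zero or more pieces each matching ((aa))*.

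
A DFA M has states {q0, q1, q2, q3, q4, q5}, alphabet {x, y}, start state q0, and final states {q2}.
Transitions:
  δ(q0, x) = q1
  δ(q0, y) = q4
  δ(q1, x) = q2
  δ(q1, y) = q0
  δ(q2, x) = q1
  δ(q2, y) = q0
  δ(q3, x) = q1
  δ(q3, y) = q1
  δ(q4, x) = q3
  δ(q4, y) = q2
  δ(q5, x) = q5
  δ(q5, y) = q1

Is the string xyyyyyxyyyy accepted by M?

accepted

q0 --x--> q1
q1 --y--> q0
q0 --y--> q4
q4 --y--> q2
q2 --y--> q0
q0 --y--> q4
q4 --x--> q3
q3 --y--> q1
q1 --y--> q0
q0 --y--> q4
q4 --y--> q2
End in state q2, which is an accepting state.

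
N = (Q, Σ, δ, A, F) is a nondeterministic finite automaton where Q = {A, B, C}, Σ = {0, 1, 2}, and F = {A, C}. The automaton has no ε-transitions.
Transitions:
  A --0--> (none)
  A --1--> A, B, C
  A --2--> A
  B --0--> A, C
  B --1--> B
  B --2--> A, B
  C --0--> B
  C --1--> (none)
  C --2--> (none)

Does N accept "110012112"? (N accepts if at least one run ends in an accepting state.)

accepted

Start: {A}
read 1: {A, B, C}
read 1: {A, B, C}
read 0: {A, B, C}
read 0: {A, B, C}
read 1: {A, B, C}
read 2: {A, B}
read 1: {A, B, C}
read 1: {A, B, C}
read 2: {A, B}
Reachable ∩ accepting = {A} — nonempty.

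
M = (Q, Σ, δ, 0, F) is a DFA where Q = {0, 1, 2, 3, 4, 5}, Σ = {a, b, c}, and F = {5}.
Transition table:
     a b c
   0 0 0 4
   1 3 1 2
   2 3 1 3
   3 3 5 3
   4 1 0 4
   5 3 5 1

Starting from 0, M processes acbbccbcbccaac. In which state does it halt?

3

0 --a--> 0
0 --c--> 4
4 --b--> 0
0 --b--> 0
0 --c--> 4
4 --c--> 4
4 --b--> 0
0 --c--> 4
4 --b--> 0
0 --c--> 4
4 --c--> 4
4 --a--> 1
1 --a--> 3
3 --c--> 3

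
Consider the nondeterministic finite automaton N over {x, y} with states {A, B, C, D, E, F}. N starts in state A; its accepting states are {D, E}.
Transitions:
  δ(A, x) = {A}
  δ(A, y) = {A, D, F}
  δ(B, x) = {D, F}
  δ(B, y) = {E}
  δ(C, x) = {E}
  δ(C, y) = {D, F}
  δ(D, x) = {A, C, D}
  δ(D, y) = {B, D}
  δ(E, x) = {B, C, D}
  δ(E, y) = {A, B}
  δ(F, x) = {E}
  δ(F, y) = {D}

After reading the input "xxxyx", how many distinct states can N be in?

Start: {A}
read x: {A}
read x: {A}
read x: {A}
read y: {A, D, F}
read x: {A, C, D, E}
Final reachable set {A, C, D, E} has 4 states.

4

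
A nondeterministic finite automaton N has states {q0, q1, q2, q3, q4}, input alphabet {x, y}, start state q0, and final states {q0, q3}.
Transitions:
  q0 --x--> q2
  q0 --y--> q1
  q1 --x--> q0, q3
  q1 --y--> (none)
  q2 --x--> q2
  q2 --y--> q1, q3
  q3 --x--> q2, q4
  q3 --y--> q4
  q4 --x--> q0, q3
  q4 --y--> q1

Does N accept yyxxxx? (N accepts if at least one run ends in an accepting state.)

rejected

Start: {q0}
read y: {q1}
read y: {}
The reachable set is empty and stays empty for the remaining 4 symbols.
Reachable ∩ accepting = {} — empty.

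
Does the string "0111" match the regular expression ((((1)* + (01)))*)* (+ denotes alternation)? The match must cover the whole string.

yes

Split into 3 pieces 01 · 1 · 1; each matches (((1)*+(01)))*.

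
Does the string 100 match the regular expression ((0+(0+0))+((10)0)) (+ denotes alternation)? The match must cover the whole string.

The right alternative ((10)0) matches 100.

yes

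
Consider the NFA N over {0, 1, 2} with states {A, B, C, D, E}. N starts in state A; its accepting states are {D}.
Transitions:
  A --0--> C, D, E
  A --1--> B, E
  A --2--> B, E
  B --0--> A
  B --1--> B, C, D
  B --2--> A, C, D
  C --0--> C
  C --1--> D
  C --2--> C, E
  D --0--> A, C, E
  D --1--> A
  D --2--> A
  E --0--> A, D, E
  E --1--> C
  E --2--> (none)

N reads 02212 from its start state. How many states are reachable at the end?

Start: {A}
read 0: {C, D, E}
read 2: {A, C, E}
read 2: {B, C, E}
read 1: {B, C, D}
read 2: {A, C, D, E}
Final reachable set {A, C, D, E} has 4 states.

4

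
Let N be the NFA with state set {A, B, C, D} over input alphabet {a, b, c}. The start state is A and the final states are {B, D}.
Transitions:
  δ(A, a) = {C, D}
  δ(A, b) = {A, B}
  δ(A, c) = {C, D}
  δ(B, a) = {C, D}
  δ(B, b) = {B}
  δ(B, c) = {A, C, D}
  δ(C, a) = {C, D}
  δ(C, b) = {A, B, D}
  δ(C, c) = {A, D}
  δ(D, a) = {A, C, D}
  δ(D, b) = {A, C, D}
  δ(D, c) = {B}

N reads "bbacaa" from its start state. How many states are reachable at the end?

Start: {A}
read b: {A, B}
read b: {A, B}
read a: {C, D}
read c: {A, B, D}
read a: {A, C, D}
read a: {A, C, D}
Final reachable set {A, C, D} has 3 states.

3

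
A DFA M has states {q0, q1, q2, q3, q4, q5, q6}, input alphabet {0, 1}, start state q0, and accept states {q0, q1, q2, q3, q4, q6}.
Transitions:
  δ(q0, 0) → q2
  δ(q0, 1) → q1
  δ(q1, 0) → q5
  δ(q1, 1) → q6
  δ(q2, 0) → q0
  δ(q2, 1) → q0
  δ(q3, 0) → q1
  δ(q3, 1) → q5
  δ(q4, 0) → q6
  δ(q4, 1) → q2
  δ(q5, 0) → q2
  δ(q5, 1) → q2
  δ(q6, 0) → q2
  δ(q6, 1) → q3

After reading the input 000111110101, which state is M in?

q0

q0 --0--> q2
q2 --0--> q0
q0 --0--> q2
q2 --1--> q0
q0 --1--> q1
q1 --1--> q6
q6 --1--> q3
q3 --1--> q5
q5 --0--> q2
q2 --1--> q0
q0 --0--> q2
q2 --1--> q0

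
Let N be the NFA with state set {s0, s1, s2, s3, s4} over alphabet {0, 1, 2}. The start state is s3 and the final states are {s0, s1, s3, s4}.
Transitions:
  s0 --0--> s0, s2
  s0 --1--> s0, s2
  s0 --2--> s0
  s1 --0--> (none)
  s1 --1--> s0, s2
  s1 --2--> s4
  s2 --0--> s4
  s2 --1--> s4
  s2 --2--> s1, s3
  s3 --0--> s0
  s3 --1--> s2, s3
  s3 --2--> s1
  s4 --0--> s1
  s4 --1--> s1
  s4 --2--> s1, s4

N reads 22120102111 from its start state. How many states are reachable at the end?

Start: {s3}
read 2: {s1}
read 2: {s4}
read 1: {s1}
read 2: {s4}
read 0: {s1}
read 1: {s0, s2}
read 0: {s0, s2, s4}
read 2: {s0, s1, s3, s4}
read 1: {s0, s1, s2, s3}
read 1: {s0, s2, s3, s4}
read 1: {s0, s1, s2, s3, s4}
Final reachable set {s0, s1, s2, s3, s4} has 5 states.

5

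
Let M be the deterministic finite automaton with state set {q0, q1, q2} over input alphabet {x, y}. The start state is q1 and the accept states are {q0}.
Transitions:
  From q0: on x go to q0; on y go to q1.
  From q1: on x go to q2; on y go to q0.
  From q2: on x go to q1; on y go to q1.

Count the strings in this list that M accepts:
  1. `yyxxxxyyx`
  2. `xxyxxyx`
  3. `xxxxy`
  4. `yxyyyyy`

1

`yyxxxxyyx`: rejected
`xxyxxyx`: rejected
`xxxxy`: accepted
`yxyyyyy`: rejected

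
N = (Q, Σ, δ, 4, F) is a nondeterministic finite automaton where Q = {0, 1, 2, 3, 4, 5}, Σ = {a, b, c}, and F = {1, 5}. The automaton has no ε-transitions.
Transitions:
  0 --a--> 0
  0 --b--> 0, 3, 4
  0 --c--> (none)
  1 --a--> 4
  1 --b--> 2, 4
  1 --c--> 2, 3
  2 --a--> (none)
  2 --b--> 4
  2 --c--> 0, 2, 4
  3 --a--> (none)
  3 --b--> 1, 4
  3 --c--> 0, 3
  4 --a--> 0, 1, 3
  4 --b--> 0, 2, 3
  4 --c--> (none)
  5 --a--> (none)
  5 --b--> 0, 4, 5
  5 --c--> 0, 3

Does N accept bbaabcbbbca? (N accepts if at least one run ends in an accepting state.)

accepted

Start: {4}
read b: {0, 2, 3}
read b: {0, 1, 3, 4}
read a: {0, 1, 3, 4}
read a: {0, 1, 3, 4}
read b: {0, 1, 2, 3, 4}
read c: {0, 2, 3, 4}
read b: {0, 1, 2, 3, 4}
read b: {0, 1, 2, 3, 4}
read b: {0, 1, 2, 3, 4}
read c: {0, 2, 3, 4}
read a: {0, 1, 3}
Reachable ∩ accepting = {1} — nonempty.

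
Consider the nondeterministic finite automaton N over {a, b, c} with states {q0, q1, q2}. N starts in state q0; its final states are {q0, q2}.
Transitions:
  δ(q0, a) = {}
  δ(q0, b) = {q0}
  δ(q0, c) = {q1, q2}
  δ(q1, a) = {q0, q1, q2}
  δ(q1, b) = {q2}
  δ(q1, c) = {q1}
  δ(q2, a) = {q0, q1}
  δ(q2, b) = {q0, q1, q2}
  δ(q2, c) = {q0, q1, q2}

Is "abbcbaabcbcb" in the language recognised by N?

Start: {q0}
read a: {}
The reachable set is empty and stays empty for the remaining 11 symbols.
Reachable ∩ accepting = {} — empty.

rejected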